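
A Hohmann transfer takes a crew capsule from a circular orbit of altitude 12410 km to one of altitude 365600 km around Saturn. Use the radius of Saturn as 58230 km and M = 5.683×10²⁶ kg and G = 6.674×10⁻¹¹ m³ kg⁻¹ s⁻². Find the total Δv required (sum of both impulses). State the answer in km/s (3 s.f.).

Δv_total ≈ 11.6 km/s

μ = GM = 6.674×10⁻¹¹ × 5.683×10²⁶ = 3.793×10¹⁶ m³/s².
r₁ = 58230 + 12410 = 70640 km = 7.0640×10⁷ m.
r₂ = 58230 + 365600 = 423830 km = 4.2383×10⁸ m.
Transfer ellipse a_t = (r₁ + r₂)/2 = 2.472×10⁸ m.
At r₁: circular v_c1 = √(μ/r₁) = 23170 m/s; transfer-perikrone v_p = √[μ(2/r₁ − 1/a_t)] = 30340 m/s.
Δv₁ = v_p − v_c1 = 7167 m/s.
At r₂: circular v_c2 = √(μ/r₂) = 9460 m/s; transfer-apokrone v_a = √[μ(2/r₂ − 1/a_t)] = 5057 m/s.
Δv₂ = v_c2 − v_a = 4403 m/s.
Total Δv = Δv₁ + Δv₂ = 11570 m/s = 11.57 km/s.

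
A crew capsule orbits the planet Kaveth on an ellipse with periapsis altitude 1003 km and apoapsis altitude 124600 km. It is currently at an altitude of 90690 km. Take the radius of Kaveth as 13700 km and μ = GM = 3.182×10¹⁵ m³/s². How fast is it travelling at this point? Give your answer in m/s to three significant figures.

v ≈ 4400 m/s

r_p = 13700 + 1003 = 14703 km = 1.4703×10⁷ m.
r_a = 13700 + 124600 = 138300 km = 1.3830×10⁸ m.
r = 13700 + 90690 = 1.0439×10⁵ km = 1.044×10⁸ m.
Semi-major axis a = (r_p + r_a)/2 = 76502 km = 7.650×10⁷ m.
Vis-viva: v² = μ(2/r − 1/a) = 3.182×10¹⁵ × (1.916×10⁻⁸ − 1.307×10⁻⁸) = 1.937×10⁷ m²/s².
v = 4401 m/s.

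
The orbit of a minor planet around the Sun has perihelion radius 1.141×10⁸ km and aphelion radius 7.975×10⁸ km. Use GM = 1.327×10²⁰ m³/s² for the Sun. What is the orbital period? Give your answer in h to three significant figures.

Semi-major axis a = (r_p + r_a)/2 = (1.1410×10⁸ + 7.9750×10⁸)/2 = 4.5580×10⁸ km = 4.558×10¹¹ m.
By Kepler's third law T = 2π√(a³/μ) = 2π × 2.671×10⁷ = 1.678×10⁸ s.
= 46620 h.

T ≈ 46600 h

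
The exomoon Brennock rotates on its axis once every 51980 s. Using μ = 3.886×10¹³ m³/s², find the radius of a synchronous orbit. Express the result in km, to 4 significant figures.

r_sync ≈ 13850 km

A synchronous orbit has period T, so by Kepler's third law a = (μT²/4π²)^(1/3).
μT²/4π² = 3.886×10¹³ × (5.198×10⁴)² / 39.48 = 2.660×10²¹ m³.
a = 1.385×10⁷ m = 13855 km.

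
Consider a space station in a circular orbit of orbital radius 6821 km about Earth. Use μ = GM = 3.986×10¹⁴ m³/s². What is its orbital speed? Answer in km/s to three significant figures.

r = 6821 km = 6.821×10⁶ m.
For a circular orbit v = √(μ/r) = √(3.986×10¹⁴ / 6.821×10⁶) = √(5.844×10⁷) = 7644 m/s.
That is 7.644 km/s.

v ≈ 7.64 km/s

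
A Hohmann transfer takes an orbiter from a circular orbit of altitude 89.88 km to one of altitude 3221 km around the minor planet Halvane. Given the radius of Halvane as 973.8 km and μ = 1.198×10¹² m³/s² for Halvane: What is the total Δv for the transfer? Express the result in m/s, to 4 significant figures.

Δv_total ≈ 473.7 m/s

r₁ = 973.8 + 89.88 = 1063.7 km = 1.0637×10⁶ m.
r₂ = 973.8 + 3221 = 4194.8 km = 4.1948×10⁶ m.
Transfer ellipse a_t = (r₁ + r₂)/2 = 2.629×10⁶ m.
At r₁: circular v_c1 = √(μ/r₁) = 1061 m/s; transfer-periapsis v_p = √[μ(2/r₁ − 1/a_t)] = 1340 m/s.
Δv₁ = v_p − v_c1 = 279.2 m/s.
At r₂: circular v_c2 = √(μ/r₂) = 534.4 m/s; transfer-apoapsis v_a = √[μ(2/r₂ − 1/a_t)] = 339.9 m/s.
Δv₂ = v_c2 − v_a = 194.5 m/s.
Total Δv = Δv₁ + Δv₂ = 473.7 m/s.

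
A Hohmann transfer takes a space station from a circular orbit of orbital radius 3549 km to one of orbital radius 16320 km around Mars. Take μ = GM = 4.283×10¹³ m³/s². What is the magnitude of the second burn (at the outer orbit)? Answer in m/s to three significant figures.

r₁ = 3549 km = 3.549×10⁶ m.
r₂ = 16320 km = 1.632×10⁷ m.
Transfer ellipse a_t = (r₁ + r₂)/2 = 9.934×10⁶ m.
At r₁: circular v_c1 = √(μ/r₁) = 3474 m/s; transfer-periapsis v_p = √[μ(2/r₁ − 1/a_t)] = 4453 m/s.
At r₂: circular v_c2 = √(μ/r₂) = 1620 m/s; transfer-apoapsis v_a = √[μ(2/r₂ − 1/a_t)] = 968.3 m/s.
Δv₂ = v_c2 − v_a = 651.7 m/s.

Δv ≈ 652 m/s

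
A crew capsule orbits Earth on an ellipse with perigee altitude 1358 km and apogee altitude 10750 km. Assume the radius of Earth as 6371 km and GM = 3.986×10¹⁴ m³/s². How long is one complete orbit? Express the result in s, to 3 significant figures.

r_p = 6371 + 1358 = 7729.0 km = 7.7290×10⁶ m.
r_a = 6371 + 10750 = 17121 km = 1.7121×10⁷ m.
Semi-major axis a = (r_p + r_a)/2 = (7729.0 + 17121)/2 = 12425 km = 1.242×10⁷ m.
By Kepler's third law T = 2π√(a³/μ) = 2π × 2.194×10³ = 1.378×10⁴ s.

T ≈ 13800 s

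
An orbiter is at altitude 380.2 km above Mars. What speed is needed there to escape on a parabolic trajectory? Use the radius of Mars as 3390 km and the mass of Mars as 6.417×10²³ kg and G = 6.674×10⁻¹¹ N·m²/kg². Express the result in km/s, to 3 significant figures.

μ = GM = 6.674×10⁻¹¹ × 6.417×10²³ = 4.283×10¹³ m³/s².
r = 3390 + 380.2 = 3770.2 km = 3.7702×10⁶ m.
Escape speed v_esc = √(2μ/r) = √(2 × 4.283×10¹³ / 3.770×10⁶) = √(2.272×10⁷) = 4766 m/s.
= 4.766 km/s.

v_esc ≈ 4.77 km/s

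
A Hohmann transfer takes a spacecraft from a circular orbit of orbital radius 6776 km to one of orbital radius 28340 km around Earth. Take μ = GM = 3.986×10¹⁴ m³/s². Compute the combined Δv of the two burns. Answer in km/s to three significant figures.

r₁ = 6776 km = 6.776×10⁶ m.
r₂ = 28340 km = 2.834×10⁷ m.
Transfer ellipse a_t = (r₁ + r₂)/2 = 1.756×10⁷ m.
At r₁: circular v_c1 = √(μ/r₁) = 7670 m/s; transfer-perigee v_p = √[μ(2/r₁ − 1/a_t)] = 9744 m/s.
Δv₁ = v_p − v_c1 = 2074 m/s.
At r₂: circular v_c2 = √(μ/r₂) = 3750 m/s; transfer-apogee v_a = √[μ(2/r₂ − 1/a_t)] = 2330 m/s.
Δv₂ = v_c2 − v_a = 1421 m/s.
Total Δv = Δv₁ + Δv₂ = 3495 m/s = 3.495 km/s.

Δv_total ≈ 3.49 km/s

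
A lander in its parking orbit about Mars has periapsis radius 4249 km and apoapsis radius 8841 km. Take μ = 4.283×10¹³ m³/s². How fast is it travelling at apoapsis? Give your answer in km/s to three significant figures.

v ≈ 1.77 km/s

Semi-major axis a = (r_p + r_a)/2 = 6545.0 km = 6.545×10⁶ m.
Vis-viva: v² = μ(2/r − 1/a) = 4.283×10¹³ × (2.262×10⁻⁷ − 1.528×10⁻⁷) = 3.145×10⁶ m²/s².
v = 1773 m/s = 1.773 km/s.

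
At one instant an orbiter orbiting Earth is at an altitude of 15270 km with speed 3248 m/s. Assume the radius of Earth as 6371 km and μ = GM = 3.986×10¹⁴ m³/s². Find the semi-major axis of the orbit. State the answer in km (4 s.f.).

a ≈ 15160 km

r = 6371 + 15270 = 21641 km = 2.164×10⁷ m.
Vis-viva rearranged: 1/a = 2/r − v²/μ = 9.242×10⁻⁸ − 2.647×10⁻⁸ = 6.595×10⁻⁸ m⁻¹.
a = 1.516×10⁷ m = 15163 km.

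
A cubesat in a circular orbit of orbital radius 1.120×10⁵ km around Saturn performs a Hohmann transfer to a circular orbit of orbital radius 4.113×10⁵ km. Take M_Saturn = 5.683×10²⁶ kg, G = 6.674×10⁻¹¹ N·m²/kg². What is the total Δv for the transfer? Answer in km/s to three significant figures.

μ = GM = 6.674×10⁻¹¹ × 5.683×10²⁶ = 3.793×10¹⁶ m³/s².
r₁ = 1.120×10⁵ km = 1.120×10⁸ m.
r₂ = 4.113×10⁵ km = 4.113×10⁸ m.
Transfer ellipse a_t = (r₁ + r₂)/2 = 2.616×10⁸ m.
At r₁: circular v_c1 = √(μ/r₁) = 18400 m/s; transfer-perikrone v_p = √[μ(2/r₁ − 1/a_t)] = 23070 m/s.
Δv₁ = v_p − v_c1 = 4670 m/s.
At r₂: circular v_c2 = √(μ/r₂) = 9603 m/s; transfer-apokrone v_a = √[μ(2/r₂ − 1/a_t)] = 6283 m/s.
Δv₂ = v_c2 − v_a = 3320 m/s.
Total Δv = Δv₁ + Δv₂ = 7990 m/s = 7.990 km/s.

Δv_total ≈ 7.99 km/s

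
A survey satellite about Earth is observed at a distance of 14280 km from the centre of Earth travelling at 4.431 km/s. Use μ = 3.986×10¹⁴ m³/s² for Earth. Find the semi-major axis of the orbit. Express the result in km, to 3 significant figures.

a ≈ 11000 km

r = 1.428×10⁷ m.
Vis-viva rearranged: 1/a = 2/r − v²/μ = 1.401×10⁻⁷ − 4.926×10⁻⁸ = 9.080×10⁻⁸ m⁻¹.
a = 1.101×10⁷ m = 11013 km.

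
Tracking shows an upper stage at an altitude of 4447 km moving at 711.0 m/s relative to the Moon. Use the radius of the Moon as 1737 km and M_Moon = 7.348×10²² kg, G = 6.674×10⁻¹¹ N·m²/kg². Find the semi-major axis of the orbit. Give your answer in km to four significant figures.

a ≈ 4539 km

μ = GM = 6.674×10⁻¹¹ × 7.348×10²² = 4.904×10¹² m³/s².
r = 1737 + 4447 = 6184.0 km = 6.184×10⁶ m.
Vis-viva rearranged: 1/a = 2/r − v²/μ = 3.234×10⁻⁷ − 1.031×10⁻⁷ = 2.203×10⁻⁷ m⁻¹.
a = 4.539×10⁶ m = 4538.6 km.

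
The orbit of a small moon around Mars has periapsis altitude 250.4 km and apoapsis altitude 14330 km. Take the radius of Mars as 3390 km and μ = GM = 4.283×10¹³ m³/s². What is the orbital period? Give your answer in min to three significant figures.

r_p = 3390 + 250.4 = 3640.4 km = 3.6404×10⁶ m.
r_a = 3390 + 14330 = 17720 km = 1.7720×10⁷ m.
Semi-major axis a = (r_p + r_a)/2 = (3640.4 + 17720)/2 = 10680 km = 1.068×10⁷ m.
By Kepler's third law T = 2π√(a³/μ) = 2π × 5.333×10³ = 3.351×10⁴ s.
= 558.5 min.

T ≈ 559 min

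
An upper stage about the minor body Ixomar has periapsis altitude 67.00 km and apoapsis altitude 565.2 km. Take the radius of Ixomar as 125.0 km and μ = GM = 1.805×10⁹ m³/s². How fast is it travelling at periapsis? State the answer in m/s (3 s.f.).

r_p = 125.0 + 67.00 = 192.00 km = 1.9200×10⁵ m.
r_a = 125.0 + 565.2 = 690.20 km = 6.9020×10⁵ m.
Semi-major axis a = (r_p + r_a)/2 = 441.10 km = 4.411×10⁵ m.
Vis-viva: v² = μ(2/r − 1/a) = 1.805×10⁹ × (1.042×10⁻⁵ − 2.267×10⁻⁶) = 1.471×10⁴ m²/s².
v = 121.3 m/s.

v ≈ 121 m/s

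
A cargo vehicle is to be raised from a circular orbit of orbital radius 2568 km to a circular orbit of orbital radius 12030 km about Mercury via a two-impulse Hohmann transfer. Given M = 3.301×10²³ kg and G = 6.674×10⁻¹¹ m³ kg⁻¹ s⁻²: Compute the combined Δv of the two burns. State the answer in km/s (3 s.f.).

Δv_total ≈ 1.38 km/s

μ = GM = 6.674×10⁻¹¹ × 3.301×10²³ = 2.203×10¹³ m³/s².
r₁ = 2568 km = 2.568×10⁶ m.
r₂ = 12030 km = 1.203×10⁷ m.
Transfer ellipse a_t = (r₁ + r₂)/2 = 7.299×10⁶ m.
At r₁: circular v_c1 = √(μ/r₁) = 2929 m/s; transfer-periherm v_p = √[μ(2/r₁ − 1/a_t)] = 3760 m/s.
Δv₁ = v_p − v_c1 = 831.3 m/s.
At r₂: circular v_c2 = √(μ/r₂) = 1353 m/s; transfer-apoherm v_a = √[μ(2/r₂ − 1/a_t)] = 802.7 m/s.
Δv₂ = v_c2 − v_a = 550.6 m/s.
Total Δv = Δv₁ + Δv₂ = 1382 m/s = 1.382 km/s.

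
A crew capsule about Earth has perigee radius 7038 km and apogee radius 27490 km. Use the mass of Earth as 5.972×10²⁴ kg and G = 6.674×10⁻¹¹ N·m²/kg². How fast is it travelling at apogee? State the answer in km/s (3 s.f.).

μ = GM = 6.674×10⁻¹¹ × 5.972×10²⁴ = 3.986×10¹⁴ m³/s².
Semi-major axis a = (r_p + r_a)/2 = 17264 km = 1.726×10⁷ m.
Vis-viva: v² = μ(2/r − 1/a) = 3.986×10¹⁴ × (7.275×10⁻⁸ − 5.792×10⁻⁸) = 5.911×10⁶ m²/s².
v = 2431 m/s = 2.431 km/s.

v ≈ 2.43 km/s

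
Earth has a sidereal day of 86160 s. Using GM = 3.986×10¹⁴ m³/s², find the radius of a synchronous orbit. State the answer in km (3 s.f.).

r_sync ≈ 42200 km

A synchronous orbit has period T, so by Kepler's third law a = (μT²/4π²)^(1/3).
μT²/4π² = 3.986×10¹⁴ × (8.616×10⁴)² / 39.48 = 7.495×10²² m³.
a = 4.216×10⁷ m = 42163 km.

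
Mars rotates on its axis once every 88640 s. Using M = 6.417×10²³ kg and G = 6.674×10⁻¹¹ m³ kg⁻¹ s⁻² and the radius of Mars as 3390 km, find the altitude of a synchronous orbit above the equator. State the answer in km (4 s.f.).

h_sync ≈ 17040 km

μ = GM = 6.674×10⁻¹¹ × 6.417×10²³ = 4.283×10¹³ m³/s².
A synchronous orbit has period T, so by Kepler's third law a = (μT²/4π²)^(1/3).
μT²/4π² = 4.283×10¹³ × (8.864×10⁴)² / 39.48 = 8.524×10²¹ m³.
a = 2.043×10⁷ m = 20427 km.
Altitude h = a − R = 20427 − 3390 = 17037 km.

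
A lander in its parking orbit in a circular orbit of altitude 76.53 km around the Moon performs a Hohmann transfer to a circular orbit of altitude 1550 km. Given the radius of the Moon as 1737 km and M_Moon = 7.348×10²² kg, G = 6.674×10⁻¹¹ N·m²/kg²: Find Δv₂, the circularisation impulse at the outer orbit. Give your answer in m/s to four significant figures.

μ = GM = 6.674×10⁻¹¹ × 7.348×10²² = 4.904×10¹² m³/s².
r₁ = 1737 + 76.53 = 1813.5 km = 1.8135×10⁶ m.
r₂ = 1737 + 1550 = 3287.0 km = 3.2870×10⁶ m.
Transfer ellipse a_t = (r₁ + r₂)/2 = 2.550×10⁶ m.
At r₁: circular v_c1 = √(μ/r₁) = 1644 m/s; transfer-perilune v_p = √[μ(2/r₁ − 1/a_t)] = 1867 m/s.
At r₂: circular v_c2 = √(μ/r₂) = 1221 m/s; transfer-apolune v_a = √[μ(2/r₂ − 1/a_t)] = 1030 m/s.
Δv₂ = v_c2 − v_a = 191.4 m/s.

Δv ≈ 191.4 m/s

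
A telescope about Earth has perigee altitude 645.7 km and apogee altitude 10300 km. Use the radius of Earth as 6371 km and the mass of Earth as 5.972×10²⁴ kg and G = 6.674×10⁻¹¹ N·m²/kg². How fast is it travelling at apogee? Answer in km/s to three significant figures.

μ = GM = 6.674×10⁻¹¹ × 5.972×10²⁴ = 3.986×10¹⁴ m³/s².
r_p = 6371 + 645.7 = 7016.7 km = 7.0167×10⁶ m.
r_a = 6371 + 10300 = 16671 km = 1.6671×10⁷ m.
Semi-major axis a = (r_p + r_a)/2 = 11844 km = 1.184×10⁷ m.
Vis-viva: v² = μ(2/r − 1/a) = 3.986×10¹⁴ × (1.200×10⁻⁷ − 8.443×10⁻⁸) = 1.416×10⁷ m²/s².
v = 3764 m/s = 3.764 km/s.

v ≈ 3.76 km/s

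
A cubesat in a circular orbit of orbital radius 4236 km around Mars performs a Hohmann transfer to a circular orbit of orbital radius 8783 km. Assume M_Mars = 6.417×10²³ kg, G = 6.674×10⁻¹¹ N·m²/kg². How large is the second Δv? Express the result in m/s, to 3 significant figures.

Δv ≈ 427 m/s

μ = GM = 6.674×10⁻¹¹ × 6.417×10²³ = 4.283×10¹³ m³/s².
r₁ = 4236 km = 4.236×10⁶ m.
r₂ = 8783 km = 8.783×10⁶ m.
Transfer ellipse a_t = (r₁ + r₂)/2 = 6.510×10⁶ m.
At r₁: circular v_c1 = √(μ/r₁) = 3180 m/s; transfer-periapsis v_p = √[μ(2/r₁ − 1/a_t)] = 3693 m/s.
At r₂: circular v_c2 = √(μ/r₂) = 2208 m/s; transfer-apoapsis v_a = √[μ(2/r₂ − 1/a_t)] = 1781 m/s.
Δv₂ = v_c2 − v_a = 426.9 m/s.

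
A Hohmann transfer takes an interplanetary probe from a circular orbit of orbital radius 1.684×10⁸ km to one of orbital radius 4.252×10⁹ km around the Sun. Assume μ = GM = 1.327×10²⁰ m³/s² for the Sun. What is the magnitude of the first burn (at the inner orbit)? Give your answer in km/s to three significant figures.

r₁ = 1.684×10⁸ km = 1.684×10¹¹ m.
r₂ = 4.252×10⁹ km = 4.252×10¹² m.
Transfer ellipse a_t = (r₁ + r₂)/2 = 2.210×10¹² m.
At r₁: circular v_c1 = √(μ/r₁) = 28070 m/s; transfer-perihelion v_p = √[μ(2/r₁ − 1/a_t)] = 38940 m/s.
Δv₁ = v_p − v_c1 = 10860 m/s.
= 10.86 km/s.

Δv ≈ 10.9 km/s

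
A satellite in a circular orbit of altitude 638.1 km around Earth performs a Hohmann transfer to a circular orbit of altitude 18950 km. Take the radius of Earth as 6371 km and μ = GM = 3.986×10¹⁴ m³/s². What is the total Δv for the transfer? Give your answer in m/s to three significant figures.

Δv_total ≈ 3250 m/s

r₁ = 6371 + 638.1 = 7009.1 km = 7.0091×10⁶ m.
r₂ = 6371 + 18950 = 25321 km = 2.5321×10⁷ m.
Transfer ellipse a_t = (r₁ + r₂)/2 = 1.617×10⁷ m.
At r₁: circular v_c1 = √(μ/r₁) = 7541 m/s; transfer-perigee v_p = √[μ(2/r₁ − 1/a_t)] = 9438 m/s.
Δv₁ = v_p − v_c1 = 1897 m/s.
At r₂: circular v_c2 = √(μ/r₂) = 3968 m/s; transfer-apogee v_a = √[μ(2/r₂ − 1/a_t)] = 2613 m/s.
Δv₂ = v_c2 − v_a = 1355 m/s.
Total Δv = Δv₁ + Δv₂ = 3252 m/s.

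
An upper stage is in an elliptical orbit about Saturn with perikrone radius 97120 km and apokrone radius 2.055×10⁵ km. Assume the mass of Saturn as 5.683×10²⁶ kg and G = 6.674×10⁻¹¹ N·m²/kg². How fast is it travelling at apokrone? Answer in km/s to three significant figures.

μ = GM = 6.674×10⁻¹¹ × 5.683×10²⁶ = 3.793×10¹⁶ m³/s².
Semi-major axis a = (r_p + r_a)/2 = 1.5131×10⁵ km = 1.513×10⁸ m.
Vis-viva: v² = μ(2/r − 1/a) = 3.793×10¹⁶ × (9.732×10⁻⁹ − 6.609×10⁻⁹) = 1.185×10⁸ m²/s².
v = 10880 m/s = 10.88 km/s.

v ≈ 10.9 km/s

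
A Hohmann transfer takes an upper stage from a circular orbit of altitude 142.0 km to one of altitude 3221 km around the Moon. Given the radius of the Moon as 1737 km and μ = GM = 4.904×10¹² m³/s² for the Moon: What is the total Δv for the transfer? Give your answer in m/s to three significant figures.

Δv_total ≈ 587 m/s

r₁ = 1737 + 142.0 = 1879.0 km = 1.8790×10⁶ m.
r₂ = 1737 + 3221 = 4958.0 km = 4.9580×10⁶ m.
Transfer ellipse a_t = (r₁ + r₂)/2 = 3.418×10⁶ m.
At r₁: circular v_c1 = √(μ/r₁) = 1616 m/s; transfer-perilune v_p = √[μ(2/r₁ − 1/a_t)] = 1946 m/s.
Δv₁ = v_p − v_c1 = 330.1 m/s.
At r₂: circular v_c2 = √(μ/r₂) = 994.5 m/s; transfer-apolune v_a = √[μ(2/r₂ − 1/a_t)] = 737.3 m/s.
Δv₂ = v_c2 − v_a = 257.2 m/s.
Total Δv = Δv₁ + Δv₂ = 587.3 m/s.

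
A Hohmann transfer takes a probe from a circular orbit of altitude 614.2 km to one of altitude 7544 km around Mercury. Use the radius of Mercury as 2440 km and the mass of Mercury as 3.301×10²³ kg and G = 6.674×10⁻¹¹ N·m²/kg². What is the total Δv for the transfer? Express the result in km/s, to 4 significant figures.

Δv_total ≈ 1.107 km/s

μ = GM = 6.674×10⁻¹¹ × 3.301×10²³ = 2.203×10¹³ m³/s².
r₁ = 2440 + 614.2 = 3054.2 km = 3.0542×10⁶ m.
r₂ = 2440 + 7544 = 9984.0 km = 9.9840×10⁶ m.
Transfer ellipse a_t = (r₁ + r₂)/2 = 6.519×10⁶ m.
At r₁: circular v_c1 = √(μ/r₁) = 2686 m/s; transfer-periherm v_p = √[μ(2/r₁ − 1/a_t)] = 3324 m/s.
Δv₁ = v_p − v_c1 = 638.0 m/s.
At r₂: circular v_c2 = √(μ/r₂) = 1485 m/s; transfer-apoherm v_a = √[μ(2/r₂ − 1/a_t)] = 1017 m/s.
Δv₂ = v_c2 − v_a = 468.7 m/s.
Total Δv = Δv₁ + Δv₂ = 1107 m/s = 1.107 km/s.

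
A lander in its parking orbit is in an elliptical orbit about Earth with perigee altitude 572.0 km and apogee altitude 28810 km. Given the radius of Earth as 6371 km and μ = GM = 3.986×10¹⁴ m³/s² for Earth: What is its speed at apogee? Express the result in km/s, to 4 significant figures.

r_p = 6371 + 572.0 = 6943.0 km = 6.9430×10⁶ m.
r_a = 6371 + 28810 = 35181 km = 3.5181×10⁷ m.
Semi-major axis a = (r_p + r_a)/2 = 21062 km = 2.106×10⁷ m.
Vis-viva: v² = μ(2/r − 1/a) = 3.986×10¹⁴ × (5.685×10⁻⁸ − 4.748×10⁻⁸) = 3.735×10⁶ m²/s².
v = 1933 m/s = 1.933 km/s.

v ≈ 1.933 km/s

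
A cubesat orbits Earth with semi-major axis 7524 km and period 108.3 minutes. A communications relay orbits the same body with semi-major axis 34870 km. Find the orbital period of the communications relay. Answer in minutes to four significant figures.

Kepler's third law: T² ∝ a³, so T₂ = T₁ (a₂/a₁)^(3/2).
a₂/a₁ = 4.635, (a₂/a₁)^(3/2) = 9.977.
T₂ = 108.3 × 9.977 = 1081 minutes.

T₂ ≈ 1081 minutes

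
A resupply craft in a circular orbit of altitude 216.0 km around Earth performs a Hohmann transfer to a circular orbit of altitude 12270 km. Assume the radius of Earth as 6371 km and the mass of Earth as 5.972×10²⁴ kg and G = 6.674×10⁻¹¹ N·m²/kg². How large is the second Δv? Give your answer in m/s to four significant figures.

Δv ≈ 1283 m/s

μ = GM = 6.674×10⁻¹¹ × 5.972×10²⁴ = 3.986×10¹⁴ m³/s².
r₁ = 6371 + 216.0 = 6587.0 km = 6.5870×10⁶ m.
r₂ = 6371 + 12270 = 18641 km = 1.8641×10⁷ m.
Transfer ellipse a_t = (r₁ + r₂)/2 = 1.261×10⁷ m.
At r₁: circular v_c1 = √(μ/r₁) = 7779 m/s; transfer-perigee v_p = √[μ(2/r₁ − 1/a_t)] = 9456 m/s.
At r₂: circular v_c2 = √(μ/r₂) = 4624 m/s; transfer-apogee v_a = √[μ(2/r₂ − 1/a_t)] = 3341 m/s.
Δv₂ = v_c2 − v_a = 1283 m/s.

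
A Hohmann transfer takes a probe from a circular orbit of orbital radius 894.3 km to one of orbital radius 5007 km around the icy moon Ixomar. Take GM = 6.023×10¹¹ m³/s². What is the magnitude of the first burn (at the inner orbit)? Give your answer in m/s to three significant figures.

Δv ≈ 248 m/s

r₁ = 894.3 km = 8.943×10⁵ m.
r₂ = 5007 km = 5.007×10⁶ m.
Transfer ellipse a_t = (r₁ + r₂)/2 = 2.951×10⁶ m.
At r₁: circular v_c1 = √(μ/r₁) = 820.7 m/s; transfer-periapsis v_p = √[μ(2/r₁ − 1/a_t)] = 1069 m/s.
Δv₁ = v_p − v_c1 = 248.4 m/s.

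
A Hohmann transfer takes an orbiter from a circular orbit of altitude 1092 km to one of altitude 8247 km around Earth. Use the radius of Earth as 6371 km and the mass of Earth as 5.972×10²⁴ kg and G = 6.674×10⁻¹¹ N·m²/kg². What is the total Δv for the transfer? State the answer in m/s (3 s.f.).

Δv_total ≈ 2030 m/s

μ = GM = 6.674×10⁻¹¹ × 5.972×10²⁴ = 3.986×10¹⁴ m³/s².
r₁ = 6371 + 1092 = 7463.0 km = 7.4630×10⁶ m.
r₂ = 6371 + 8247 = 14618 km = 1.4618×10⁷ m.
Transfer ellipse a_t = (r₁ + r₂)/2 = 1.104×10⁷ m.
At r₁: circular v_c1 = √(μ/r₁) = 7308 m/s; transfer-perigee v_p = √[μ(2/r₁ − 1/a_t)] = 8409 m/s.
Δv₁ = v_p − v_c1 = 1101 m/s.
At r₂: circular v_c2 = √(μ/r₂) = 5222 m/s; transfer-apogee v_a = √[μ(2/r₂ − 1/a_t)] = 4293 m/s.
Δv₂ = v_c2 − v_a = 928.6 m/s.
Total Δv = Δv₁ + Δv₂ = 2030 m/s.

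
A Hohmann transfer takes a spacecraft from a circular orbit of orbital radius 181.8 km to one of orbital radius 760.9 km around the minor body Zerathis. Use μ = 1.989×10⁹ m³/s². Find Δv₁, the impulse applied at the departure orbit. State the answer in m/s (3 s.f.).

r₁ = 181.8 km = 1.818×10⁵ m.
r₂ = 760.9 km = 7.609×10⁵ m.
Transfer ellipse a_t = (r₁ + r₂)/2 = 4.714×10⁵ m.
At r₁: circular v_c1 = √(μ/r₁) = 104.6 m/s; transfer-periapsis v_p = √[μ(2/r₁ − 1/a_t)] = 132.9 m/s.
Δv₁ = v_p − v_c1 = 28.30 m/s.

Δv ≈ 28.3 m/s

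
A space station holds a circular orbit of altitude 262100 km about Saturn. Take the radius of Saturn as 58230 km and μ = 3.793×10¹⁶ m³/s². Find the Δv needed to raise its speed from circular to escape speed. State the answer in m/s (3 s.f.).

Δv ≈ 4510 m/s

r = 58230 + 262100 = 320330 km = 3.2033×10⁸ m.
Circular speed v_c = √(μ/r) = 10880 m/s.
Escape speed v_esc = √(2μ/r) = √2 × v_c = 15390 m/s.
Δv = v_esc − v_c = 4507 m/s.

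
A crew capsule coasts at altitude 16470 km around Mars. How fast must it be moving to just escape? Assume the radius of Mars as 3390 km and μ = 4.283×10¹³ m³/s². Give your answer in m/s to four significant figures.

r = 3390 + 16470 = 19860 km = 1.9860×10⁷ m.
Escape speed v_esc = √(2μ/r) = √(2 × 4.283×10¹³ / 1.986×10⁷) = √(4.313×10⁶) = 2077 m/s.

v_esc ≈ 2077 m/s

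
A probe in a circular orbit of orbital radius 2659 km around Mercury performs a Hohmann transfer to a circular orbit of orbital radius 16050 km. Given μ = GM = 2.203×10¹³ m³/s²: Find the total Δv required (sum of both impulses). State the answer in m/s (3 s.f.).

r₁ = 2659 km = 2.659×10⁶ m.
r₂ = 16050 km = 1.605×10⁷ m.
Transfer ellipse a_t = (r₁ + r₂)/2 = 9.354×10⁶ m.
At r₁: circular v_c1 = √(μ/r₁) = 2878 m/s; transfer-periherm v_p = √[μ(2/r₁ − 1/a_t)] = 3770 m/s.
Δv₁ = v_p − v_c1 = 891.9 m/s.
At r₂: circular v_c2 = √(μ/r₂) = 1172 m/s; transfer-apoherm v_a = √[μ(2/r₂ − 1/a_t)] = 624.6 m/s.
Δv₂ = v_c2 − v_a = 547.0 m/s.
Total Δv = Δv₁ + Δv₂ = 1439 m/s.

Δv_total ≈ 1440 m/s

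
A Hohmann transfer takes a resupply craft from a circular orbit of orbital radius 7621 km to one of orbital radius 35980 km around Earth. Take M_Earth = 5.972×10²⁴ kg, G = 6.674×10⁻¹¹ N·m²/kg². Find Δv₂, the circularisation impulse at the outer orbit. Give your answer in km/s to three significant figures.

μ = GM = 6.674×10⁻¹¹ × 5.972×10²⁴ = 3.986×10¹⁴ m³/s².
r₁ = 7621 km = 7.621×10⁶ m.
r₂ = 35980 km = 3.598×10⁷ m.
Transfer ellipse a_t = (r₁ + r₂)/2 = 2.180×10⁷ m.
At r₁: circular v_c1 = √(μ/r₁) = 7232 m/s; transfer-perigee v_p = √[μ(2/r₁ − 1/a_t)] = 9291 m/s.
At r₂: circular v_c2 = √(μ/r₂) = 3328 m/s; transfer-apogee v_a = √[μ(2/r₂ − 1/a_t)] = 1968 m/s.
Δv₂ = v_c2 − v_a = 1360 m/s.
= 1.360 km/s.

Δv ≈ 1.36 km/s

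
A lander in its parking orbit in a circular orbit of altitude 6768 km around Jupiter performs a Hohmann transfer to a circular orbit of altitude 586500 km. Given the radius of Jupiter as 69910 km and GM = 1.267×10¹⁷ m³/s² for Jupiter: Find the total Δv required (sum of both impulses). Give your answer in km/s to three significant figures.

r₁ = 69910 + 6768 = 76678 km = 7.6678×10⁷ m.
r₂ = 69910 + 586500 = 656410 km = 6.5641×10⁸ m.
Transfer ellipse a_t = (r₁ + r₂)/2 = 3.665×10⁸ m.
At r₁: circular v_c1 = √(μ/r₁) = 40650 m/s; transfer-perijove v_p = √[μ(2/r₁ − 1/a_t)] = 54400 m/s.
Δv₁ = v_p − v_c1 = 13750 m/s.
At r₂: circular v_c2 = √(μ/r₂) = 13890 m/s; transfer-apojove v_a = √[μ(2/r₂ − 1/a_t)] = 6354 m/s.
Δv₂ = v_c2 − v_a = 7539 m/s.
Total Δv = Δv₁ + Δv₂ = 21290 m/s = 21.29 km/s.

Δv_total ≈ 21.3 km/s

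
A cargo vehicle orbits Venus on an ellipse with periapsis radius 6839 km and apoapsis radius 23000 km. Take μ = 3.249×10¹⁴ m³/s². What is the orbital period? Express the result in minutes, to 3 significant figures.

T ≈ 335 minutes

Semi-major axis a = (r_p + r_a)/2 = (6839.0 + 23000)/2 = 14920 km = 1.492×10⁷ m.
By Kepler's third law T = 2π√(a³/μ) = 2π × 3.197×10³ = 2.009×10⁴ s.
= 334.8 minutes.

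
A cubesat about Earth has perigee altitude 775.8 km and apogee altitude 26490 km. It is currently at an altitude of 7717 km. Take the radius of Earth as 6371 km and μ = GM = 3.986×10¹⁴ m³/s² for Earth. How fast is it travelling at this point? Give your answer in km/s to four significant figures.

r_p = 6371 + 775.8 = 7146.8 km = 7.1468×10⁶ m.
r_a = 6371 + 26490 = 32861 km = 3.2861×10⁷ m.
r = 6371 + 7717 = 14088 km = 1.409×10⁷ m.
Semi-major axis a = (r_p + r_a)/2 = 20004 km = 2.000×10⁷ m.
Vis-viva: v² = μ(2/r − 1/a) = 3.986×10¹⁴ × (1.420×10⁻⁷ − 4.999×10⁻⁸) = 3.666×10⁷ m²/s².
v = 6055 m/s = 6.055 km/s.

v ≈ 6.055 km/s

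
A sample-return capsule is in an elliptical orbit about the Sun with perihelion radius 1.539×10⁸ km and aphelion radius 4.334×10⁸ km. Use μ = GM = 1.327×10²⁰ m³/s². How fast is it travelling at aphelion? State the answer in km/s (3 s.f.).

v ≈ 12.7 km/s

Semi-major axis a = (r_p + r_a)/2 = 2.9365×10⁸ km = 2.936×10¹¹ m.
Vis-viva: v² = μ(2/r − 1/a) = 1.327×10²⁰ × (4.615×10⁻¹² − 3.405×10⁻¹²) = 1.605×10⁸ m²/s².
v = 12670 m/s = 12.67 km/s.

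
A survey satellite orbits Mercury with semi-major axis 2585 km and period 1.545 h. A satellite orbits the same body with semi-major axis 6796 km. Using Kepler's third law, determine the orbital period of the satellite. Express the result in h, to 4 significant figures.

T₂ ≈ 6.586 h

Kepler's third law: T² ∝ a³, so T₂ = T₁ (a₂/a₁)^(3/2).
a₂/a₁ = 2.629, (a₂/a₁)^(3/2) = 4.263.
T₂ = 1.545 × 4.263 = 6.586 h.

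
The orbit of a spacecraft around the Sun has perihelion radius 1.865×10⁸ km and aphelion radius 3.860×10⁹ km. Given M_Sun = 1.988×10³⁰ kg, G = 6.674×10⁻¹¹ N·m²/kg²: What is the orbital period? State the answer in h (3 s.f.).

T ≈ 436000 h

μ = GM = 6.674×10⁻¹¹ × 1.988×10³⁰ = 1.327×10²⁰ m³/s².
Semi-major axis a = (r_p + r_a)/2 = (1.8650×10⁸ + 3.8600×10⁹)/2 = 2.0232×10⁹ km = 2.023×10¹² m.
By Kepler's third law T = 2π√(a³/μ) = 2π × 2.498×10⁸ = 1.570×10⁹ s.
= 4.361×10⁵ h.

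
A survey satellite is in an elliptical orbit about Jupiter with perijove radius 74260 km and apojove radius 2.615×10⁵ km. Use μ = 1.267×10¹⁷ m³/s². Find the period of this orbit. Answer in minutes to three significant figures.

T ≈ 640 minutes

Semi-major axis a = (r_p + r_a)/2 = (74260 + 2.6150×10⁵)/2 = 1.6788×10⁵ km = 1.679×10⁸ m.
By Kepler's third law T = 2π√(a³/μ) = 2π × 6.111×10³ = 3.840×10⁴ s.
= 639.9 minutes.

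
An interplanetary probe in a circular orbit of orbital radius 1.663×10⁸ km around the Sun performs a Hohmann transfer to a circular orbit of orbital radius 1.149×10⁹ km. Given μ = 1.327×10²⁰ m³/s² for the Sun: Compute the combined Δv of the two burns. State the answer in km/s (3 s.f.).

r₁ = 1.663×10⁸ km = 1.663×10¹¹ m.
r₂ = 1.149×10⁹ km = 1.149×10¹² m.
Transfer ellipse a_t = (r₁ + r₂)/2 = 6.576×10¹¹ m.
At r₁: circular v_c1 = √(μ/r₁) = 28250 m/s; transfer-perihelion v_p = √[μ(2/r₁ − 1/a_t)] = 37340 m/s.
Δv₁ = v_p − v_c1 = 9090 m/s.
At r₂: circular v_c2 = √(μ/r₂) = 10750 m/s; transfer-aphelion v_a = √[μ(2/r₂ − 1/a_t)] = 5404 m/s.
Δv₂ = v_c2 − v_a = 5343 m/s.
Total Δv = Δv₁ + Δv₂ = 14430 m/s = 14.43 km/s.

Δv_total ≈ 14.4 km/s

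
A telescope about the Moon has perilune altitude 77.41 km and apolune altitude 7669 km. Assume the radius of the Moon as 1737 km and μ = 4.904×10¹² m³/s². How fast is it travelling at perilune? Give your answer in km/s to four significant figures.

v ≈ 2.129 km/s

r_p = 1737 + 77.41 = 1814.4 km = 1.8144×10⁶ m.
r_a = 1737 + 7669 = 9406.0 km = 9.4060×10⁶ m.
Semi-major axis a = (r_p + r_a)/2 = 5610.2 km = 5.610×10⁶ m.
Vis-viva: v² = μ(2/r − 1/a) = 4.904×10¹² × (1.102×10⁻⁶ − 1.782×10⁻⁷) = 4.531×10⁶ m²/s².
v = 2129 m/s = 2.129 km/s.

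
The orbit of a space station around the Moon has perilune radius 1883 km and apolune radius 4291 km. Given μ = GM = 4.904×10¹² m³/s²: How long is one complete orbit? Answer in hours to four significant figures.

Semi-major axis a = (r_p + r_a)/2 = (1883.0 + 4291.0)/2 = 3087.0 km = 3.087×10⁶ m.
By Kepler's third law T = 2π√(a³/μ) = 2π × 2.449×10³ = 1.539×10⁴ s.
= 4.275 hours.

T ≈ 4.275 hours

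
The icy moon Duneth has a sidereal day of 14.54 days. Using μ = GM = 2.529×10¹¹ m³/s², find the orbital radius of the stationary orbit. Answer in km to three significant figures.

r_sync ≈ 21600 km

T = 14.54 days = 1.256×10⁶ s.
A synchronous orbit has period T, so by Kepler's third law a = (μT²/4π²)^(1/3).
μT²/4π² = 2.529×10¹¹ × (1.256×10⁶)² / 39.48 = 1.011×10²² m³.
a = 2.162×10⁷ m = 21623 km.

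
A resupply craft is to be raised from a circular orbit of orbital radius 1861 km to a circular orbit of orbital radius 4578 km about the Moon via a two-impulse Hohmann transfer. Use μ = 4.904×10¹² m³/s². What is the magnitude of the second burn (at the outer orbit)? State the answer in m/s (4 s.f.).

r₁ = 1861 km = 1.861×10⁶ m.
r₂ = 4578 km = 4.578×10⁶ m.
Transfer ellipse a_t = (r₁ + r₂)/2 = 3.220×10⁶ m.
At r₁: circular v_c1 = √(μ/r₁) = 1623 m/s; transfer-perilune v_p = √[μ(2/r₁ − 1/a_t)] = 1936 m/s.
At r₂: circular v_c2 = √(μ/r₂) = 1035 m/s; transfer-apolune v_a = √[μ(2/r₂ − 1/a_t)] = 786.9 m/s.
Δv₂ = v_c2 − v_a = 248.1 m/s.

Δv ≈ 248.1 m/s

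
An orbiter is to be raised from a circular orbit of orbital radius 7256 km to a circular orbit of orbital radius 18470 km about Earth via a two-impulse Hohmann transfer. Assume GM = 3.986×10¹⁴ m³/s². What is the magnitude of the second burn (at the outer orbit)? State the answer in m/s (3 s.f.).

r₁ = 7256 km = 7.256×10⁶ m.
r₂ = 18470 km = 1.847×10⁷ m.
Transfer ellipse a_t = (r₁ + r₂)/2 = 1.286×10⁷ m.
At r₁: circular v_c1 = √(μ/r₁) = 7412 m/s; transfer-perigee v_p = √[μ(2/r₁ − 1/a_t)] = 8881 m/s.
At r₂: circular v_c2 = √(μ/r₂) = 4646 m/s; transfer-apogee v_a = √[μ(2/r₂ − 1/a_t)] = 3489 m/s.
Δv₂ = v_c2 − v_a = 1156 m/s.

Δv ≈ 1160 m/s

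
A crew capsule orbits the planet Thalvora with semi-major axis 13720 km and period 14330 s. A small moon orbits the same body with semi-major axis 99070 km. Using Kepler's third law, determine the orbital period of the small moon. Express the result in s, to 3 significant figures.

Kepler's third law: T² ∝ a³, so T₂ = T₁ (a₂/a₁)^(3/2).
a₂/a₁ = 7.221, (a₂/a₁)^(3/2) = 19.40.
T₂ = 14330 × 19.40 = 2.781×10⁵ s.

T₂ ≈ 2.78×10⁵ s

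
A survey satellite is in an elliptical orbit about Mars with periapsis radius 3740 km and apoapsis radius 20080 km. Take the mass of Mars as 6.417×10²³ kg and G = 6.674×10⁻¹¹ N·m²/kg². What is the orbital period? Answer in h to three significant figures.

μ = GM = 6.674×10⁻¹¹ × 6.417×10²³ = 4.283×10¹³ m³/s².
Semi-major axis a = (r_p + r_a)/2 = (3740.0 + 20080)/2 = 11910 km = 1.191×10⁷ m.
By Kepler's third law T = 2π√(a³/μ) = 2π × 6.281×10³ = 3.946×10⁴ s.
= 10.96 h.

T ≈ 11.0 h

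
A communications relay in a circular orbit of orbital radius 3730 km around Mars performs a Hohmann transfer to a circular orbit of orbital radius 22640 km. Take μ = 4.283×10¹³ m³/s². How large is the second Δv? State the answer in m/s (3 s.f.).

r₁ = 3730 km = 3.730×10⁶ m.
r₂ = 22640 km = 2.264×10⁷ m.
Transfer ellipse a_t = (r₁ + r₂)/2 = 1.318×10⁷ m.
At r₁: circular v_c1 = √(μ/r₁) = 3389 m/s; transfer-periapsis v_p = √[μ(2/r₁ − 1/a_t)] = 4440 m/s.
At r₂: circular v_c2 = √(μ/r₂) = 1375 m/s; transfer-apoapsis v_a = √[μ(2/r₂ − 1/a_t)] = 731.6 m/s.
Δv₂ = v_c2 − v_a = 643.9 m/s.

Δv ≈ 644 m/s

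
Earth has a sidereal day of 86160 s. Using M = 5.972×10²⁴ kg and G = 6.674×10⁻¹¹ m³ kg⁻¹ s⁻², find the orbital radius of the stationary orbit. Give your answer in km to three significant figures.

μ = GM = 6.674×10⁻¹¹ × 5.972×10²⁴ = 3.986×10¹⁴ m³/s².
A synchronous orbit has period T, so by Kepler's third law a = (μT²/4π²)^(1/3).
μT²/4π² = 3.986×10¹⁴ × (8.616×10⁴)² / 39.48 = 7.495×10²² m³.
a = 4.216×10⁷ m = 42162 km.

r_sync ≈ 42200 km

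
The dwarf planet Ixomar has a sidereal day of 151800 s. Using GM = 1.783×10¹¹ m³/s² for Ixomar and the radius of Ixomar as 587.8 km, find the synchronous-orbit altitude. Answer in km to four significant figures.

A synchronous orbit has period T, so by Kepler's third law a = (μT²/4π²)^(1/3).
μT²/4π² = 1.783×10¹¹ × (1.518×10⁵)² / 39.48 = 1.041×10²⁰ m³.
a = 4.704×10⁶ m = 4703.8 km.
Altitude h = a − R = 4703.8 − 587.8 = 4116.0 km.

h_sync ≈ 4116 km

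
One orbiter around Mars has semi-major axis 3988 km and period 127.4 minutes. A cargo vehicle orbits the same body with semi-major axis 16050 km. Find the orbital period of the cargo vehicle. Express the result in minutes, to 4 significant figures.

T₂ ≈ 1029 minutes

Kepler's third law: T² ∝ a³, so T₂ = T₁ (a₂/a₁)^(3/2).
a₂/a₁ = 4.025, (a₂/a₁)^(3/2) = 8.074.
T₂ = 127.4 × 8.074 = 1029 minutes.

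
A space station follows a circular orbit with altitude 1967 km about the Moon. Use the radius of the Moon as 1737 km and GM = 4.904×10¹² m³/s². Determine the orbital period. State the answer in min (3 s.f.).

T ≈ 337 min

r = 1737 + 1967 = 3704.0 km = 3.7040×10⁶ m.
Kepler's third law: T = 2π√(r³/μ) = 2π√((3.704×10⁶)³ / 4.904×10¹²).
r³/μ = 1.036×10⁷ s², so T = 2π × 3.219×10³ = 2.023×10⁴ s.
Converting: 2.023×10⁴ s ÷ 60.00 = 337.1 min.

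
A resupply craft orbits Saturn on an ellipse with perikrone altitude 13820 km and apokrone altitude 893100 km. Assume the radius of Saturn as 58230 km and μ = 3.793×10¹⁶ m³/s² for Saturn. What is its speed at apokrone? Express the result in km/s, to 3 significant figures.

v ≈ 2.37 km/s

r_p = 58230 + 13820 = 72050 km = 7.2050×10⁷ m.
r_a = 58230 + 893100 = 951330 km = 9.5133×10⁸ m.
Semi-major axis a = (r_p + r_a)/2 = 5.1169×10⁵ km = 5.117×10⁸ m.
Vis-viva: v² = μ(2/r − 1/a) = 3.793×10¹⁶ × (2.102×10⁻⁹ − 1.954×10⁻⁹) = 5.614×10⁶ m²/s².
v = 2369 m/s = 2.369 km/s.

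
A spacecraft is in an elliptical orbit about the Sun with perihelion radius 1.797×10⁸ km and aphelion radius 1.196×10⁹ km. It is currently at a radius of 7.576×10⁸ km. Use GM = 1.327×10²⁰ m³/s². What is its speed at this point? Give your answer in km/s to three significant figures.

Semi-major axis a = (r_p + r_a)/2 = 6.8785×10⁸ km = 6.878×10¹¹ m.
Vis-viva: v² = μ(2/r − 1/a) = 1.327×10²⁰ × (2.640×10⁻¹² − 1.454×10⁻¹²) = 1.574×10⁸ m²/s².
v = 12550 m/s = 12.55 km/s.

v ≈ 12.5 km/s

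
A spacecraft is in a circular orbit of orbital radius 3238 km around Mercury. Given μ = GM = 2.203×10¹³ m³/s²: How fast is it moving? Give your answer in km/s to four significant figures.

v ≈ 2.608 km/s

r = 3238 km = 3.238×10⁶ m.
For a circular orbit v = √(μ/r) = √(2.203×10¹³ / 3.238×10⁶) = √(6.804×10⁶) = 2608 m/s.
That is 2.608 km/s.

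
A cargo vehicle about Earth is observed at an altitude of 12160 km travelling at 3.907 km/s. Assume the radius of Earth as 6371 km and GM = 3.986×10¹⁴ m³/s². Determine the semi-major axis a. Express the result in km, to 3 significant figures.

a ≈ 14400 km

r = 6371 + 12160 = 18531 km = 1.853×10⁷ m.
Specific orbital energy ε = v²/2 − μ/r = (3907)²/2 − 3.986×10¹⁴/1.853×10⁷ = -1.388×10⁷ J/kg.
Since ε = −μ/(2a), a = −μ/(2ε) = 1.436×10⁷ m = 14361 km.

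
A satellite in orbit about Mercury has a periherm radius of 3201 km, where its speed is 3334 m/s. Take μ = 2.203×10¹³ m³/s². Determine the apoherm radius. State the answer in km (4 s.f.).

r_p = 3.201×10⁶ m.
Specific energy ε = v²/2 − μ/r = -1.324×10⁶ J/kg, so a = −μ/(2ε) = 8.317×10⁶ m.
The apsides satisfy r_p + r_a = 2a, so the apoherm radius is 2a − r_p = 1.343×10⁷ m = 13432 km.

apoherm radius ≈ 13430 km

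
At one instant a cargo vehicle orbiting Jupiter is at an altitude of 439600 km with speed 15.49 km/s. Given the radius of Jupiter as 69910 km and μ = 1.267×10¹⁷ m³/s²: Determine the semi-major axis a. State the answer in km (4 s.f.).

a ≈ 4.922×10⁵ km

r = 69910 + 439600 = 5.0951×10⁵ km = 5.095×10⁸ m.
Vis-viva rearranged: 1/a = 2/r − v²/μ = 3.925×10⁻⁹ − 1.894×10⁻⁹ = 2.032×10⁻⁹ m⁻¹.
a = 4.922×10⁸ m = 4.9223×10⁵ km.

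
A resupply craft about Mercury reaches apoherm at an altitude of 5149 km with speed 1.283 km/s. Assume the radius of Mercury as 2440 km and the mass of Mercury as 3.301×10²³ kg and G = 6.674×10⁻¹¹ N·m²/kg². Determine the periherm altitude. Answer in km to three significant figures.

μ = GM = 6.674×10⁻¹¹ × 3.301×10²³ = 2.203×10¹³ m³/s².
r_a = 2440 + 5149 = 7589.0 km = 7.589×10⁶ m.
Specific energy ε = v²/2 − μ/r = -2.080×10⁶ J/kg, so a = −μ/(2ε) = 5.296×10⁶ m.
The apsides satisfy r_p + r_a = 2a, so the periherm radius is 2a − r_a = 3.003×10⁶ m = 3003.0 km.
Periherm altitude = 3003.0 − 2440 = 562.99 km.

periherm altitude ≈ 563 km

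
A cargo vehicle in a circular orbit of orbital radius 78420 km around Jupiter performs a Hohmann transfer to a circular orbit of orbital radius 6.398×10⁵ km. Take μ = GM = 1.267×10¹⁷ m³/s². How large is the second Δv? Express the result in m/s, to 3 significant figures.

r₁ = 78420 km = 7.842×10⁷ m.
r₂ = 6.398×10⁵ km = 6.398×10⁸ m.
Transfer ellipse a_t = (r₁ + r₂)/2 = 3.591×10⁸ m.
At r₁: circular v_c1 = √(μ/r₁) = 40200 m/s; transfer-perijove v_p = √[μ(2/r₁ − 1/a_t)] = 53650 m/s.
At r₂: circular v_c2 = √(μ/r₂) = 14070 m/s; transfer-apojove v_a = √[μ(2/r₂ − 1/a_t)] = 6576 m/s.
Δv₂ = v_c2 − v_a = 7496 m/s.

Δv ≈ 7500 m/s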